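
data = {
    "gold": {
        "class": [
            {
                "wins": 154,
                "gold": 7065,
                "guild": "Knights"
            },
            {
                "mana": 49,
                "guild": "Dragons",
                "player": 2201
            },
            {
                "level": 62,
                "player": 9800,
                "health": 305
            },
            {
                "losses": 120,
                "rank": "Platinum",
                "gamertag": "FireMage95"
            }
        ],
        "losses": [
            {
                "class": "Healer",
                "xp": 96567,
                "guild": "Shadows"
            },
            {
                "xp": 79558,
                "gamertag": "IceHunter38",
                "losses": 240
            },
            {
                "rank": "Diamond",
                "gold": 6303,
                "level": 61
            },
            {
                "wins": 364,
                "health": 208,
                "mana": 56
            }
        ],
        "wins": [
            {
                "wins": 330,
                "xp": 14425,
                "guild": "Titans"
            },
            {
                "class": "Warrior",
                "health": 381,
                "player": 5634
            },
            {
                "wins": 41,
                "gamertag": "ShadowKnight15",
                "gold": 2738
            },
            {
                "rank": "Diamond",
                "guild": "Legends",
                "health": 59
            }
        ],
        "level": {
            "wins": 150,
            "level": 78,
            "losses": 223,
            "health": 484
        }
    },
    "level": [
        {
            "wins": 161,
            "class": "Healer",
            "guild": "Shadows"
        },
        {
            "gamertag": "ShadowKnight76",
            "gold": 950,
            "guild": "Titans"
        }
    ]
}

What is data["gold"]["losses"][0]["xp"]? 96567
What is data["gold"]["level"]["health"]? 484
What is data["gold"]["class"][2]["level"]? 62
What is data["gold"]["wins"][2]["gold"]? 2738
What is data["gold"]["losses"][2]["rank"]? "Diamond"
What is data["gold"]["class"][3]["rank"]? "Platinum"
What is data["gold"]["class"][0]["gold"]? 7065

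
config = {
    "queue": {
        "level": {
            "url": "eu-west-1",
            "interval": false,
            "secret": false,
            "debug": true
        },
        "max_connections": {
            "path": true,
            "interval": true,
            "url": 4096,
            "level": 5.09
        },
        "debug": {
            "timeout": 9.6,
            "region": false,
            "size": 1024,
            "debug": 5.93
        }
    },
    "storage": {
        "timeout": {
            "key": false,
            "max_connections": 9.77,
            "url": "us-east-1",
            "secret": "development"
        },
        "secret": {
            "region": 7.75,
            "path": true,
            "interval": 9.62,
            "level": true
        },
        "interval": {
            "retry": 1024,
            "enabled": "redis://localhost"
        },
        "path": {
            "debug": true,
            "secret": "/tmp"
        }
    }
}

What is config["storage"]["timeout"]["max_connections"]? 9.77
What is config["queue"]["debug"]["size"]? 1024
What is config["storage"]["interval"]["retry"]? 1024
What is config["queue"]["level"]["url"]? "eu-west-1"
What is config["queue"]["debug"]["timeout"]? 9.6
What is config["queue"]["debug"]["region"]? False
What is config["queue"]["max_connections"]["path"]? True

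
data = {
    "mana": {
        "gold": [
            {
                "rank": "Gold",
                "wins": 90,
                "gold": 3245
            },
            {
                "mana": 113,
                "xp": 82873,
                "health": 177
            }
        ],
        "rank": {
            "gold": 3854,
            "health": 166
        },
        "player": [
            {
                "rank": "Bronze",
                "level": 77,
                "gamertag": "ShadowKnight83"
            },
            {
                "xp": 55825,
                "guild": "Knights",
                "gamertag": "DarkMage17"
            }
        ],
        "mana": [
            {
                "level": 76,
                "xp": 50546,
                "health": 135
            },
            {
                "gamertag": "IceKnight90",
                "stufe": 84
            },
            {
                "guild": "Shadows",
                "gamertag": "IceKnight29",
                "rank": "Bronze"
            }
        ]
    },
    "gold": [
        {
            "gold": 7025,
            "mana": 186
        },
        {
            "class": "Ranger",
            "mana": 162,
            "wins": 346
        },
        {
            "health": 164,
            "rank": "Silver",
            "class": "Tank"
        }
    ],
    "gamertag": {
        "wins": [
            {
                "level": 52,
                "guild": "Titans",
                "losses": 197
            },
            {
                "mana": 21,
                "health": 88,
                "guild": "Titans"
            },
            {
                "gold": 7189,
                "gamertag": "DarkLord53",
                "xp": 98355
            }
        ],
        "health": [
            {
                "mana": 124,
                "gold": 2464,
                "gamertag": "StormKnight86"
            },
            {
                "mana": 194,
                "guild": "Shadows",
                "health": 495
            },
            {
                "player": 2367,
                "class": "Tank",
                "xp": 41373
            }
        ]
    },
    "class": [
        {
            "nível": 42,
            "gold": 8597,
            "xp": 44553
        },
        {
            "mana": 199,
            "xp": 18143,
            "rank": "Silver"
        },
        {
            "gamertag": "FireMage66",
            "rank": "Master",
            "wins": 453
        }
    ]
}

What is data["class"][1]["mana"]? 199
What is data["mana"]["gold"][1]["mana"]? 113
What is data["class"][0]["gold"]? 8597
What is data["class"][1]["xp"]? 18143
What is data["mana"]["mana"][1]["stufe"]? 84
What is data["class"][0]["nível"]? 42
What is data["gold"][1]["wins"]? 346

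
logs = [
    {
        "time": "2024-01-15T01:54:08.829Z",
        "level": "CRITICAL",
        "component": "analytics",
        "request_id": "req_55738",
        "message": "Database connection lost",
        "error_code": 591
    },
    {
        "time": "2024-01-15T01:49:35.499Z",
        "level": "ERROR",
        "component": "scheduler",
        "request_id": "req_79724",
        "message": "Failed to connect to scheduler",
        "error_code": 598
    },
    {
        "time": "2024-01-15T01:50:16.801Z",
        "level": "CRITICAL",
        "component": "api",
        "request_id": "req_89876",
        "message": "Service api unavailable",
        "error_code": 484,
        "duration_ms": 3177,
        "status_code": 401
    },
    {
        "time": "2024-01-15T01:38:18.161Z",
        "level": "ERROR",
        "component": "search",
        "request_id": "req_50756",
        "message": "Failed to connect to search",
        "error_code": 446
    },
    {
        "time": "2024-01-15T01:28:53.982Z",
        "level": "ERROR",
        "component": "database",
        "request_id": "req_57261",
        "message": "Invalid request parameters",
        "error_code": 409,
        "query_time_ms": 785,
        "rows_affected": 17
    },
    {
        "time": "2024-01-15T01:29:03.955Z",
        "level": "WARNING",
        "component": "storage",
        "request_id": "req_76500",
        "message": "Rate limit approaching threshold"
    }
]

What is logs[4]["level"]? "ERROR"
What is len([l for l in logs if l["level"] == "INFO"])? 0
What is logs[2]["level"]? "CRITICAL"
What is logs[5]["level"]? "WARNING"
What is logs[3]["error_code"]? 446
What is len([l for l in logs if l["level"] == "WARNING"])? 1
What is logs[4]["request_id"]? "req_57261"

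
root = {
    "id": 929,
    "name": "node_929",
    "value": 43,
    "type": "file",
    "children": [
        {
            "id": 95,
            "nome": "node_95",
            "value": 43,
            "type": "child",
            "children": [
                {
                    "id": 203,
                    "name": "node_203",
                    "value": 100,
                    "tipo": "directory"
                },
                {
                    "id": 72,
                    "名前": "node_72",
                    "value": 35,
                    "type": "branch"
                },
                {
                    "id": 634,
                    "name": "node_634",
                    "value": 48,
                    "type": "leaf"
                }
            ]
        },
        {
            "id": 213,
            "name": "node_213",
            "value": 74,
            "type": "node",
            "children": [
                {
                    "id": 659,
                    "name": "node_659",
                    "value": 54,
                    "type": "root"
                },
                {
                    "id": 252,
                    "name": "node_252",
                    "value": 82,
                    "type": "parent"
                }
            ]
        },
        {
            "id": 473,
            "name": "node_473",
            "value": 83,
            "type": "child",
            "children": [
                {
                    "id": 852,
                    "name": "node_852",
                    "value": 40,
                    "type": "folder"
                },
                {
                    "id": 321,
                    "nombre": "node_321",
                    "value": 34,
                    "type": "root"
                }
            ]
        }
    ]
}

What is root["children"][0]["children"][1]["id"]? 72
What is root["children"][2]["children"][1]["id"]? 321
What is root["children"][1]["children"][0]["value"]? 54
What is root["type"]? "file"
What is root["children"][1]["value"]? 74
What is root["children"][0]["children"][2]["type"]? "leaf"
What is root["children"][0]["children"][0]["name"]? "node_203"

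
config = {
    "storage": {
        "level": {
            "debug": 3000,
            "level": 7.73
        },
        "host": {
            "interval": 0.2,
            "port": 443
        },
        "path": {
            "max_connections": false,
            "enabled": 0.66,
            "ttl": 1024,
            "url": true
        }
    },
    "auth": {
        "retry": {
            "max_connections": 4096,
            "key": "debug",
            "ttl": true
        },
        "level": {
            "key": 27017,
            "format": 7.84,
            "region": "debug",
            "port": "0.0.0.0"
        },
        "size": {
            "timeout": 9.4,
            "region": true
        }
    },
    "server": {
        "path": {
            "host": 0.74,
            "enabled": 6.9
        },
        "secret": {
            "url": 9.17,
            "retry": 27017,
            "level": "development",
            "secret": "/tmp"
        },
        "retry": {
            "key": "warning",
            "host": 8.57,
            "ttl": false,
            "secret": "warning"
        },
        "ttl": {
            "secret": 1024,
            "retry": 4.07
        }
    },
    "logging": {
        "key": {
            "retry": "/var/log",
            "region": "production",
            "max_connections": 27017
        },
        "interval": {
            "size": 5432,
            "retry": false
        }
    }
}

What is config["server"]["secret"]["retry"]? 27017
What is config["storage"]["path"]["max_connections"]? False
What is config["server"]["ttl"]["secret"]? 1024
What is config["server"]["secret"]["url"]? 9.17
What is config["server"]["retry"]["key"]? "warning"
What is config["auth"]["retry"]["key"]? "debug"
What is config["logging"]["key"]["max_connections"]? 27017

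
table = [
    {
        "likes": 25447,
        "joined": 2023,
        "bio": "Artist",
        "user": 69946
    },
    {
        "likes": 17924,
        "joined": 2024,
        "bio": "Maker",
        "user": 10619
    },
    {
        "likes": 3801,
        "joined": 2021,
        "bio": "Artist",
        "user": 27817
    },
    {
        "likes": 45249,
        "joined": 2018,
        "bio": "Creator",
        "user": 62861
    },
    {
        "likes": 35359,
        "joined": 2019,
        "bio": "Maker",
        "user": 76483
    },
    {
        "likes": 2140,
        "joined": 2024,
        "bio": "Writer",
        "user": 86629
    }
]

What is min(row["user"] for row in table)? 10619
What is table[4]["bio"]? "Maker"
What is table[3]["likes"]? 45249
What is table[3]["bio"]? "Creator"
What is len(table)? 6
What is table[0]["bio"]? "Artist"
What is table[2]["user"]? 27817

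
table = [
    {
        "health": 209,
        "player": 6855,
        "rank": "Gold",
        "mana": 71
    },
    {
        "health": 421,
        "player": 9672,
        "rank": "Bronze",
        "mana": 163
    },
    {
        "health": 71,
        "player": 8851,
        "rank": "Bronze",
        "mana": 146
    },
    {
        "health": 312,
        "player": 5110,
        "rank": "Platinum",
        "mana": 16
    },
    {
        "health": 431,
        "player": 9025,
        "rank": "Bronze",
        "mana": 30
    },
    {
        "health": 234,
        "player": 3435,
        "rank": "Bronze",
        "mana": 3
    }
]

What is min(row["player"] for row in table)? 3435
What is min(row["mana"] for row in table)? 3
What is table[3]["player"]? 5110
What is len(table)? 6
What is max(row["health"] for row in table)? 431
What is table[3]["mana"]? 16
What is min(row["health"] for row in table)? 71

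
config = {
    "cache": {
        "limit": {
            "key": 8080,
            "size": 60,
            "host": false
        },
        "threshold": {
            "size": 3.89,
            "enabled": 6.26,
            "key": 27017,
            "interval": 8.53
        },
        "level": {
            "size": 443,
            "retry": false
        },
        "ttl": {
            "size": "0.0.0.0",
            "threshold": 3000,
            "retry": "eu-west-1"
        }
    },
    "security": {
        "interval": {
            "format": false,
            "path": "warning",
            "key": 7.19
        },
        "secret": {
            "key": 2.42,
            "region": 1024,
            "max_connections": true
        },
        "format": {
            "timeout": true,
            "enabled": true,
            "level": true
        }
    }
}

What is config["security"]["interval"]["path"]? "warning"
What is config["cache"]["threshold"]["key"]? 27017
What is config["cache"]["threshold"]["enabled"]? 6.26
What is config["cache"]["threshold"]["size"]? 3.89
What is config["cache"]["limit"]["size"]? 60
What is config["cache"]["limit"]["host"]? False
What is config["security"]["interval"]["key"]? 7.19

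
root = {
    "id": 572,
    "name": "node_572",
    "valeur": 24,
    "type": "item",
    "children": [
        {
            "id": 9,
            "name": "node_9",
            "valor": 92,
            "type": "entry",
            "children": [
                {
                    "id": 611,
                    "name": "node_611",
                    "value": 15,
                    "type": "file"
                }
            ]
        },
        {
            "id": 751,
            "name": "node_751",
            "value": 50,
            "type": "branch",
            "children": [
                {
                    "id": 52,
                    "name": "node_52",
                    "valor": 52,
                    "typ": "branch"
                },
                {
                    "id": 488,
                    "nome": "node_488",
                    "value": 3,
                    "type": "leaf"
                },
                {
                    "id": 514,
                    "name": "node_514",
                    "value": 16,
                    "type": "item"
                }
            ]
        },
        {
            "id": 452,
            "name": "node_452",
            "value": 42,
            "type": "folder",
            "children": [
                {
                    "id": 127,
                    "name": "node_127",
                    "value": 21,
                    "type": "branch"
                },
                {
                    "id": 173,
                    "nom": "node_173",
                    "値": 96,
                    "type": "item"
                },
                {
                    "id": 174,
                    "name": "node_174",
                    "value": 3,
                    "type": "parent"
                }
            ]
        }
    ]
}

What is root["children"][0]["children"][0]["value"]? 15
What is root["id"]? 572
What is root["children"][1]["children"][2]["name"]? "node_514"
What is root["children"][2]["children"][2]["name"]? "node_174"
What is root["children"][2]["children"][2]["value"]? 3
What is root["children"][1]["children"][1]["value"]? 3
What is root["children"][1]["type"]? "branch"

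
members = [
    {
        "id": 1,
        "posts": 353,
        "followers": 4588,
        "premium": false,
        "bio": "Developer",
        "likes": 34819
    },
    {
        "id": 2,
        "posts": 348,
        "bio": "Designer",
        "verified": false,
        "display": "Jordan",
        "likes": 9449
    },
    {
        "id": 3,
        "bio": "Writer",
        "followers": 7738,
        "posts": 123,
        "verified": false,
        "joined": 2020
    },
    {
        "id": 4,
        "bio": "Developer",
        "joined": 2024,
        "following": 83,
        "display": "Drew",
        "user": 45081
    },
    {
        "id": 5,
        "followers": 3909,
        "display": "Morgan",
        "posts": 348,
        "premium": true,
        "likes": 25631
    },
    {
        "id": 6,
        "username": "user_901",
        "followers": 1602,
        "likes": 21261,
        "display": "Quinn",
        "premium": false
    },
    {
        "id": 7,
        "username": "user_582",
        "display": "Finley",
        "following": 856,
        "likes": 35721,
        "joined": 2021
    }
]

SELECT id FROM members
[1, 2, 3, 4, 5, 6, 7]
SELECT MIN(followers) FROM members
1602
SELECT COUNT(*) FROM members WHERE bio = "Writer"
1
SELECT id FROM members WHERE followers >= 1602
[1, 3, 5, 6]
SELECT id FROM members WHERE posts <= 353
[1, 2, 3, 5]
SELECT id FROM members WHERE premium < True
[1, 6]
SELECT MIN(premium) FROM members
False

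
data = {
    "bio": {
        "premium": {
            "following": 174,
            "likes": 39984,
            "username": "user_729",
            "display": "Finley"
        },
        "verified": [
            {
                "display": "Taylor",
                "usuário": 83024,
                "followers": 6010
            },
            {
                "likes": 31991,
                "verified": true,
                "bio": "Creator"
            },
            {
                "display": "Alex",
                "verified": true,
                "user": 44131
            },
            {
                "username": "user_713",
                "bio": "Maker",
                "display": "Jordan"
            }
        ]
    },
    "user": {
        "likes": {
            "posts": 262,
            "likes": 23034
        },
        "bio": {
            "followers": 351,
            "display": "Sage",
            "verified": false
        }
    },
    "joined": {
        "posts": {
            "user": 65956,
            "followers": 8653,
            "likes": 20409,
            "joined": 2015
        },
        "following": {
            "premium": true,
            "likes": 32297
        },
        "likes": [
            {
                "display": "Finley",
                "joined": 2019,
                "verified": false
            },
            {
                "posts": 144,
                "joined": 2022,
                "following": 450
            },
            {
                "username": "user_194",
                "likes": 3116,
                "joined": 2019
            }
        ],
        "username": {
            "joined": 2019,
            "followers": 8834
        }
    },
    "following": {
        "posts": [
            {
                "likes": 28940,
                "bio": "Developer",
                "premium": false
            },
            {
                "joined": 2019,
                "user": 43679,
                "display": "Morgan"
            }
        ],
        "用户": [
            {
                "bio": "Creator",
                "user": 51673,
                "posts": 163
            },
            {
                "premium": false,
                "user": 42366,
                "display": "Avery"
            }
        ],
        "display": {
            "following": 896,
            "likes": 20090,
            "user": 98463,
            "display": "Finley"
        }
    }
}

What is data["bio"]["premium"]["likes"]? 39984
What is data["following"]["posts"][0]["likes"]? 28940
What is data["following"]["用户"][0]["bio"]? "Creator"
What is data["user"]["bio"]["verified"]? False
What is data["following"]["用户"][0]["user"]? 51673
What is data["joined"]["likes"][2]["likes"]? 3116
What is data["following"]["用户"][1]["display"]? "Avery"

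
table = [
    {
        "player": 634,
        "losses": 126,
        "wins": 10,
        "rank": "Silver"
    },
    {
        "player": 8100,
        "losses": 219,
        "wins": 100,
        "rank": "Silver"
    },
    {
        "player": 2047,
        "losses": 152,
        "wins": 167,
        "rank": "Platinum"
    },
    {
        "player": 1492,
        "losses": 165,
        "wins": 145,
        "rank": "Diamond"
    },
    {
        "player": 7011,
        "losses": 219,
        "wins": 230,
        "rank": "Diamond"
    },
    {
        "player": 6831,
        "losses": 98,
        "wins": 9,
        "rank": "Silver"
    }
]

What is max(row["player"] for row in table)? 8100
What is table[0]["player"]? 634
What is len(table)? 6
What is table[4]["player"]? 7011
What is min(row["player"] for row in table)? 634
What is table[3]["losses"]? 165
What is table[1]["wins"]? 100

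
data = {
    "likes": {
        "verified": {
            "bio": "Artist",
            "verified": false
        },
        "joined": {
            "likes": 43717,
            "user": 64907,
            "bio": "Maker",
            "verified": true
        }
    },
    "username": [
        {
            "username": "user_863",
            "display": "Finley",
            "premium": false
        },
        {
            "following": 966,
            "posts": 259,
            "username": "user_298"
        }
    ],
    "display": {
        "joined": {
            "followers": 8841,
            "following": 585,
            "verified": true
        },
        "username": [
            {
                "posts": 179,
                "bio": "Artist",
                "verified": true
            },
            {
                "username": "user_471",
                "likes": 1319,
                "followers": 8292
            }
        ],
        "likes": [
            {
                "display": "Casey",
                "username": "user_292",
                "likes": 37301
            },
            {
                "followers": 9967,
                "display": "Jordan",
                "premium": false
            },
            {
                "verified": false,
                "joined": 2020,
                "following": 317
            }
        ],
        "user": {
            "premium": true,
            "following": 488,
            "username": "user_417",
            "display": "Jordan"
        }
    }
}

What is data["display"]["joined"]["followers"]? 8841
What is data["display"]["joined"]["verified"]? True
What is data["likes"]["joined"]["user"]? 64907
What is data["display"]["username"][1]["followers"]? 8292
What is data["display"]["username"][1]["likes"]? 1319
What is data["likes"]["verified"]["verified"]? False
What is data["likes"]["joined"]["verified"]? True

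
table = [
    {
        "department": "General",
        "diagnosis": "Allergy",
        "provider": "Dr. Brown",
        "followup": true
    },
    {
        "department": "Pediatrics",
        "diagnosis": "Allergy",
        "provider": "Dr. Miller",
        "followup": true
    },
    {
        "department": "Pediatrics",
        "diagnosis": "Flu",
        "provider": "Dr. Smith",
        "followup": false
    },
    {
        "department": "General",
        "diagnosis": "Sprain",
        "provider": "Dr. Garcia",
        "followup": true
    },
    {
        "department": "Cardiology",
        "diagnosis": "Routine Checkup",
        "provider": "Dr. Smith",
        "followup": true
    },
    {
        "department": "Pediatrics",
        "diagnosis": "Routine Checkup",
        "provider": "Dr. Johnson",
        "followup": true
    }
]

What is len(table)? 6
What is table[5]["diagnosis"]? "Routine Checkup"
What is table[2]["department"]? "Pediatrics"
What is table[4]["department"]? "Cardiology"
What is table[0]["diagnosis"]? "Allergy"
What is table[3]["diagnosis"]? "Sprain"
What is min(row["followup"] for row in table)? False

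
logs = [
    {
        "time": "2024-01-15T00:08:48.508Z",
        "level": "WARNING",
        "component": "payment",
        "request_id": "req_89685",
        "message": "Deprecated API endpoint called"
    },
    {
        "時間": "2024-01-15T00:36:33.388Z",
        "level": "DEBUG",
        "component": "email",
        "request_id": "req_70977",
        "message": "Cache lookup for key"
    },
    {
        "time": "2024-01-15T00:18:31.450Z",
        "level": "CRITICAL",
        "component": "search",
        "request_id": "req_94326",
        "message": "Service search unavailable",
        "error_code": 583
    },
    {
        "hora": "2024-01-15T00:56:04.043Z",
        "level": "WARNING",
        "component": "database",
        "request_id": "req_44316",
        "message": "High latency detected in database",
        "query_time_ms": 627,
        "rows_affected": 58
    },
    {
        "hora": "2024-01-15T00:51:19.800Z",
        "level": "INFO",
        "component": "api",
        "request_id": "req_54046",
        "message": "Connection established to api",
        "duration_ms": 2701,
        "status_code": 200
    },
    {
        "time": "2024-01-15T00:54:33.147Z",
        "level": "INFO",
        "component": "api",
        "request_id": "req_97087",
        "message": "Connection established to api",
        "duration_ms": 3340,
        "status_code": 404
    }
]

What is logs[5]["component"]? "api"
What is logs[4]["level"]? "INFO"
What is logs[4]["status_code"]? 200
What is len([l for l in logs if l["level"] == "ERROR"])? 0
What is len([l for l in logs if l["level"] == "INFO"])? 2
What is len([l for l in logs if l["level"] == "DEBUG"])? 1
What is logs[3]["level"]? "WARNING"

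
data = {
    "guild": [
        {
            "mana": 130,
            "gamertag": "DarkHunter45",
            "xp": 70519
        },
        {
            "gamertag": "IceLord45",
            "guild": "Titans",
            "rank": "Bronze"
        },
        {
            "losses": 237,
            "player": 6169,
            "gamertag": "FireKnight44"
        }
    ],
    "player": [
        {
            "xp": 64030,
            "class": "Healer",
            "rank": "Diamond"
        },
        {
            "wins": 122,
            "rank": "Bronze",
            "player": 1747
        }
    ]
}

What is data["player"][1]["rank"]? "Bronze"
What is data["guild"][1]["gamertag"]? "IceLord45"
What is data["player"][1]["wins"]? 122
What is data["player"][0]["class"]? "Healer"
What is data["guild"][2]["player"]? 6169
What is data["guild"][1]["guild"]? "Titans"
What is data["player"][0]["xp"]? 64030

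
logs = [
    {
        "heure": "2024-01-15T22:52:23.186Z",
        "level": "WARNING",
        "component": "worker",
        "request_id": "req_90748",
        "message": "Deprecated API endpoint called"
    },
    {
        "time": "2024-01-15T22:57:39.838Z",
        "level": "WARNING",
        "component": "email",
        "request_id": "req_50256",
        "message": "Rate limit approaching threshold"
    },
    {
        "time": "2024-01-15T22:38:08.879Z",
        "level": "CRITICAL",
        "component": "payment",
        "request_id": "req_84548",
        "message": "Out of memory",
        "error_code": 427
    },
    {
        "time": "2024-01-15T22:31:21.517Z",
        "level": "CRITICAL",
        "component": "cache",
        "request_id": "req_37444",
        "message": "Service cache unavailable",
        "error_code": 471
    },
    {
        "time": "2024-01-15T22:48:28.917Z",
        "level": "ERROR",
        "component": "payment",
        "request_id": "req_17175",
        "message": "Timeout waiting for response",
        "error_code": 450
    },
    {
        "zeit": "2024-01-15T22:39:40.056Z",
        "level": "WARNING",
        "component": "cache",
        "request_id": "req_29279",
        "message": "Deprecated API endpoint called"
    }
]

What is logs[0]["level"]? "WARNING"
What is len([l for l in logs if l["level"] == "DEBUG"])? 0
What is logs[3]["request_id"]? "req_37444"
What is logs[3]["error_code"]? 471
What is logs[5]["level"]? "WARNING"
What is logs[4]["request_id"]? "req_17175"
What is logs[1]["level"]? "WARNING"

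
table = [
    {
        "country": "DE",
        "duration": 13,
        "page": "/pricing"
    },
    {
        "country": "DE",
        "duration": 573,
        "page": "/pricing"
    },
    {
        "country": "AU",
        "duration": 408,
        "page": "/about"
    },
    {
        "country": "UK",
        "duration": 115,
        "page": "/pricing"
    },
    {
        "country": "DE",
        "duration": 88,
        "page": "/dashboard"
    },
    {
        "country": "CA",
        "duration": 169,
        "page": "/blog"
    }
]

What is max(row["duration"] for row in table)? 573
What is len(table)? 6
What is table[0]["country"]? "DE"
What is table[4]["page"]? "/dashboard"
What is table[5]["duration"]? 169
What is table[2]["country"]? "AU"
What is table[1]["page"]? "/pricing"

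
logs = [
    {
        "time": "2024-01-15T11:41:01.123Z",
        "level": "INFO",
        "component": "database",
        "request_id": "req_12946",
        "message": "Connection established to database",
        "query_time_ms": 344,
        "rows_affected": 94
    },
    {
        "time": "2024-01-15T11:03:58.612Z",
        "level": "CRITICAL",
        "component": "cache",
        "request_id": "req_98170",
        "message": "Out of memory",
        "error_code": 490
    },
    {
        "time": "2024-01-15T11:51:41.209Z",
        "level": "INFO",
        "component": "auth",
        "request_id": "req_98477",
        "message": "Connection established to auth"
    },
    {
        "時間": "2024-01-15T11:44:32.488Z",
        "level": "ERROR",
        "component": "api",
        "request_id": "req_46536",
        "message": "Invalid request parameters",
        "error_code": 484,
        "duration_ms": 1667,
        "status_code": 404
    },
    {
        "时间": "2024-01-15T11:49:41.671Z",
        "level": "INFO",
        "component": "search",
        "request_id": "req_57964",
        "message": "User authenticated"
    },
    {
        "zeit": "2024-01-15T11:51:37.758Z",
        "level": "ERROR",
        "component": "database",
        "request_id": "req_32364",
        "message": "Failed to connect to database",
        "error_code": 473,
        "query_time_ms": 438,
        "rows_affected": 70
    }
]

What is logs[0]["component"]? "database"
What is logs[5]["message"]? "Failed to connect to database"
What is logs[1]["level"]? "CRITICAL"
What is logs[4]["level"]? "INFO"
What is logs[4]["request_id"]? "req_57964"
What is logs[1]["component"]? "cache"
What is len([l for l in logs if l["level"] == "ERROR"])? 2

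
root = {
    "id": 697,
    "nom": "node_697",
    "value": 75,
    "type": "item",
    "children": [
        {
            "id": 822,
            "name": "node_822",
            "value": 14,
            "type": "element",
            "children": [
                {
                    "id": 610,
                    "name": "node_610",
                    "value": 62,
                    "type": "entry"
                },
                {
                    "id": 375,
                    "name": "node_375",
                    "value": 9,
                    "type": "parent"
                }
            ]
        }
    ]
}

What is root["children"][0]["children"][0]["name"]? "node_610"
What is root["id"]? 697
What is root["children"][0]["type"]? "element"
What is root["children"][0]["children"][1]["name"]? "node_375"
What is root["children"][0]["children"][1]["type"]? "parent"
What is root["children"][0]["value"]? 14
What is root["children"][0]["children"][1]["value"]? 9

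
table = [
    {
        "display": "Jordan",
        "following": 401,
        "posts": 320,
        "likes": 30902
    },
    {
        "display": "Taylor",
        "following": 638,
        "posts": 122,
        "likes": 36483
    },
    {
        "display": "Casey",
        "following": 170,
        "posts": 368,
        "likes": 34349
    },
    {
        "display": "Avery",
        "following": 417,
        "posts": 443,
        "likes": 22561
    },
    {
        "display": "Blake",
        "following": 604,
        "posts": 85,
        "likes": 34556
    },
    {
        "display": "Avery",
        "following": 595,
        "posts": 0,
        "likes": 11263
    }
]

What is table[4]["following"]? 604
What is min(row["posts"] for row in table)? 0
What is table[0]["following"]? 401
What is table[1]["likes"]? 36483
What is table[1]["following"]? 638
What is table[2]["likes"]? 34349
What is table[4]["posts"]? 85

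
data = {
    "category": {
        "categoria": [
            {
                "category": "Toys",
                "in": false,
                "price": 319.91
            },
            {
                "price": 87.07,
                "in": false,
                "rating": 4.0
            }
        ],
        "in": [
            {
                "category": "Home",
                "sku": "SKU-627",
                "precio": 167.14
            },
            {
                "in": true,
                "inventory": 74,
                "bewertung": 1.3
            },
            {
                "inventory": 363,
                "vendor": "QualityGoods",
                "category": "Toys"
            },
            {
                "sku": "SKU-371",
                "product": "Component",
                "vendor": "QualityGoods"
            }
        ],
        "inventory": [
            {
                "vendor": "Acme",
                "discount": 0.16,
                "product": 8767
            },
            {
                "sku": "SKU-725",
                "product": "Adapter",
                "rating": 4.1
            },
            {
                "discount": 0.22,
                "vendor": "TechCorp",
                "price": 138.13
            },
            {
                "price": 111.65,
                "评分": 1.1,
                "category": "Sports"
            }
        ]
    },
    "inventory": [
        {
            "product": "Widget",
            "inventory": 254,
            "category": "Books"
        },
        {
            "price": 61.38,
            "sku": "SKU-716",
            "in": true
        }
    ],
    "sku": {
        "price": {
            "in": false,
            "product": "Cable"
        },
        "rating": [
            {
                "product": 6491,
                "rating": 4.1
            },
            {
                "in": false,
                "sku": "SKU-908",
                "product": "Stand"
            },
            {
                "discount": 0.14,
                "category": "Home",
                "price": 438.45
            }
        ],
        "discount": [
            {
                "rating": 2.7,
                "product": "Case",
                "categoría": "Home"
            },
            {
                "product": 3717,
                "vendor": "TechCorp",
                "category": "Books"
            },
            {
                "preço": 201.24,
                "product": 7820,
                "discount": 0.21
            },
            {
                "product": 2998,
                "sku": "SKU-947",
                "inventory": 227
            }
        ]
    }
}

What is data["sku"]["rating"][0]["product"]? 6491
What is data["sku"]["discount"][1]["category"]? "Books"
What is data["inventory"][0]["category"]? "Books"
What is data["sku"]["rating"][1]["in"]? False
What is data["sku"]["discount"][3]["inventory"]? 227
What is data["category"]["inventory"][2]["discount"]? 0.22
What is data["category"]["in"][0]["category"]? "Home"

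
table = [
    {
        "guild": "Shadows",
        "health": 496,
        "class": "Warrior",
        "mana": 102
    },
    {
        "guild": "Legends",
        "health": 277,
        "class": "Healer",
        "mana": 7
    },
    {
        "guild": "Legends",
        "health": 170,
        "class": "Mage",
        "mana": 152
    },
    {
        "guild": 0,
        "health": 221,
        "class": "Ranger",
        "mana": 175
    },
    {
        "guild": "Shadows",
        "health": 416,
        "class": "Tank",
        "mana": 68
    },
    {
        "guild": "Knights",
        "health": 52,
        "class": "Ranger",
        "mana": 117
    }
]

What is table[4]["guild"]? "Shadows"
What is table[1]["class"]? "Healer"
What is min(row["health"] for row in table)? 52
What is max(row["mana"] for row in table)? 175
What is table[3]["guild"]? 0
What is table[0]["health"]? 496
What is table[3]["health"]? 221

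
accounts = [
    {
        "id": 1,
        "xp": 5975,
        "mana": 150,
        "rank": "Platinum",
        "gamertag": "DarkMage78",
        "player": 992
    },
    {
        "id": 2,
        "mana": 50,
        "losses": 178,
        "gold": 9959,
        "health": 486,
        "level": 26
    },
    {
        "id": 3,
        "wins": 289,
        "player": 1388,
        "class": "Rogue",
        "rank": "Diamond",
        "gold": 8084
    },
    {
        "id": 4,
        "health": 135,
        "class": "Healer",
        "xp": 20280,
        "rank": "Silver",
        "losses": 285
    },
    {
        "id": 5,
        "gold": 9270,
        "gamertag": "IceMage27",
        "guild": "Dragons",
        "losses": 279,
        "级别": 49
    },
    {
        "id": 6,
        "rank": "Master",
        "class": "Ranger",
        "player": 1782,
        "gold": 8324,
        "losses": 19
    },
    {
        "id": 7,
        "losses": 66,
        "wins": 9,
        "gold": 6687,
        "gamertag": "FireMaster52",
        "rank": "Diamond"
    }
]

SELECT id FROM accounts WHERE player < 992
[]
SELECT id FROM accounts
[1, 2, 3, 4, 5, 6, 7]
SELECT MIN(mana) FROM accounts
50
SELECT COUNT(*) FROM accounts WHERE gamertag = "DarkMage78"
1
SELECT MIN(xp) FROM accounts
5975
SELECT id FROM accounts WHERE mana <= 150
[1, 2]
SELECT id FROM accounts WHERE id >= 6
[6, 7]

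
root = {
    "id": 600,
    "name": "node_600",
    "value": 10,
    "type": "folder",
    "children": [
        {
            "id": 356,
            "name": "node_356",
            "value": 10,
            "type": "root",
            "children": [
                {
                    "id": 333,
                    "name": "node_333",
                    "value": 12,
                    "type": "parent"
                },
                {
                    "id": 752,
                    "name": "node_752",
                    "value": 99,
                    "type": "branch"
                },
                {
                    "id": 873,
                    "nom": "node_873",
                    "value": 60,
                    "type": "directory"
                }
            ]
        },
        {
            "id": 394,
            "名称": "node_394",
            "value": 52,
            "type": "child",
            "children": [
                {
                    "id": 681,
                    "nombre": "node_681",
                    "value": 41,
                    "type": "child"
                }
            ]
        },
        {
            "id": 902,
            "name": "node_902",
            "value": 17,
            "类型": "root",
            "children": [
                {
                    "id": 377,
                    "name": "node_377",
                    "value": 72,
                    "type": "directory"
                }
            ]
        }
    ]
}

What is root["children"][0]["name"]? "node_356"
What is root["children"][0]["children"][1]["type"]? "branch"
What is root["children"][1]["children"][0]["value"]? 41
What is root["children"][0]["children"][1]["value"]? 99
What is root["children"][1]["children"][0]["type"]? "child"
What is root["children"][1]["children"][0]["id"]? 681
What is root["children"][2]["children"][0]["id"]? 377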